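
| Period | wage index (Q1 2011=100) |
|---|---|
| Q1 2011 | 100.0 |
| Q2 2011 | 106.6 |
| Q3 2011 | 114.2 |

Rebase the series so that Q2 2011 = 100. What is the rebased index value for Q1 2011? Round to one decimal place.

93.8

Rebased(Q1 2011) = 100.0 / 106.6 × 100 = 93.8086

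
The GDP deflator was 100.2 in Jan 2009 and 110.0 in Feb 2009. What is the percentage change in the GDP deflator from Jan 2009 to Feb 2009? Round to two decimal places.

Change = (110.0 − 100.2) / 100.2 × 100
       = 9.8 / 100.2 × 100 = 9.7804%

9.78%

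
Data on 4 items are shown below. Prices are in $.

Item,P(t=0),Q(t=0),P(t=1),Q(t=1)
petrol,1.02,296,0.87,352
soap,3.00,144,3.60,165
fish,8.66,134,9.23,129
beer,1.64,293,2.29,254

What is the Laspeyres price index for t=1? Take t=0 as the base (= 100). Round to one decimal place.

Laspeyres price index uses base-period quantities as weights.
ΣP(t=1)·Q(t=0) = 0.87×296 + 3.60×144 + 9.23×134 + 2.29×293 = 257.52 + 518.4 + 1236.82 + 670.97 = 2683.71
ΣP(t=0)·Q(t=0) = 1.02×296 + 3.00×144 + 8.66×134 + 1.64×293 = 301.92 + 432 + 1160.44 + 480.52 = 2374.88
Index = 2683.71 / 2374.88 × 100 = 113.0040

113.0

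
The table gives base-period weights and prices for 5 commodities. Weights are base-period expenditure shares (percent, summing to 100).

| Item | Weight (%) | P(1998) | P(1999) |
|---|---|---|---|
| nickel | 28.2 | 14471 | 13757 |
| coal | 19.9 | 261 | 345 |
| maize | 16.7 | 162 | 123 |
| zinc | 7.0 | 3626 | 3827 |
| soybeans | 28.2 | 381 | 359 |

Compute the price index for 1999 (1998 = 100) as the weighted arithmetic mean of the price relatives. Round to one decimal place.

99.8

nickel: 28.2 × (13757/14471) = 28.2 × 0.950660 = 26.8086
coal: 19.9 × (345/261) = 19.9 × 1.321839 = 26.3046
maize: 16.7 × (123/162) = 16.7 × 0.759259 = 12.6796
zinc: 7.0 × (3827/3626) = 7.0 × 1.055433 = 7.3880
soybeans: 28.2 × (359/381) = 28.2 × 0.942257 = 26.5717
Index = Σ wᵢ·(p₁ᵢ/p₀ᵢ) = 26.8086 + 26.3046 + 12.6796 + 7.3880 + 26.5717 = 99.7525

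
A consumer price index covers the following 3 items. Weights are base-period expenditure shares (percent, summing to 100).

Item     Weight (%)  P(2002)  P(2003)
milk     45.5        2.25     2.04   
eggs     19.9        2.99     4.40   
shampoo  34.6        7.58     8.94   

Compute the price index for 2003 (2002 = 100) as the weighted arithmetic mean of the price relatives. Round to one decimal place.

111.3

milk: 45.5 × (2.04/2.25) = 45.5 × 0.906667 = 41.2533
eggs: 19.9 × (4.40/2.99) = 19.9 × 1.471572 = 29.2843
shampoo: 34.6 × (8.94/7.58) = 34.6 × 1.179420 = 40.8079
Index = Σ wᵢ·(p₁ᵢ/p₀ᵢ) = 41.2533 + 29.2843 + 40.8079 = 111.3455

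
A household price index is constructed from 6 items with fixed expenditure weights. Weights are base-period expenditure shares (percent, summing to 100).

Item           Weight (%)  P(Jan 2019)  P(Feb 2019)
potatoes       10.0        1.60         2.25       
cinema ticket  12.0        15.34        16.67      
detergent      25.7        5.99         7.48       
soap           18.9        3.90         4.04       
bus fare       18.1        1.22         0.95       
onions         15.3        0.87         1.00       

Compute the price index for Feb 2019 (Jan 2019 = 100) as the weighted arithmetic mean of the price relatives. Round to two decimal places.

potatoes: 10.0 × (2.25/1.60) = 10.0 × 1.406250 = 14.0625
cinema ticket: 12.0 × (16.67/15.34) = 12.0 × 1.086701 = 13.0404
detergent: 25.7 × (7.48/5.99) = 25.7 × 1.248748 = 32.0928
soap: 18.9 × (4.04/3.90) = 18.9 × 1.035897 = 19.5785
bus fare: 18.1 × (0.95/1.22) = 18.1 × 0.778689 = 14.0943
onions: 15.3 × (1.00/0.87) = 15.3 × 1.149425 = 17.5862
Index = Σ wᵢ·(p₁ᵢ/p₀ᵢ) = 14.0625 + 13.0404 + 32.0928 + 19.5785 + 14.0943 + 17.5862 = 110.4547

110.45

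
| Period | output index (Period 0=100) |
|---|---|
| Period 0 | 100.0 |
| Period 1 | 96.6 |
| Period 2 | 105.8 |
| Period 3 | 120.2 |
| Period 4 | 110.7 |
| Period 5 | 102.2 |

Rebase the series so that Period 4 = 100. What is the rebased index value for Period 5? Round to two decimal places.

Rebased(Period 5) = 102.2 / 110.7 × 100 = 92.3216

92.32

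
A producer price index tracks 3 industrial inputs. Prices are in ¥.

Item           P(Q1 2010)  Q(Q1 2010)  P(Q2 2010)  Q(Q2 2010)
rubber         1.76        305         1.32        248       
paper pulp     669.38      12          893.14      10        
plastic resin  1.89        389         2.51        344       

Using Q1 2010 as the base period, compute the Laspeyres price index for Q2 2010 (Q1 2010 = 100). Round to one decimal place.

130.0

Laspeyres price index uses base-period quantities as weights.
ΣP(Q2 2010)·Q(Q1 2010) = 1.32×305 + 893.14×12 + 2.51×389 = 402.6 + 10717.68 + 976.39 = 12096.67
ΣP(Q1 2010)·Q(Q1 2010) = 1.76×305 + 669.38×12 + 1.89×389 = 536.8 + 8032.56 + 735.21 = 9304.57
Index = 12096.67 / 9304.57 × 100 = 130.0078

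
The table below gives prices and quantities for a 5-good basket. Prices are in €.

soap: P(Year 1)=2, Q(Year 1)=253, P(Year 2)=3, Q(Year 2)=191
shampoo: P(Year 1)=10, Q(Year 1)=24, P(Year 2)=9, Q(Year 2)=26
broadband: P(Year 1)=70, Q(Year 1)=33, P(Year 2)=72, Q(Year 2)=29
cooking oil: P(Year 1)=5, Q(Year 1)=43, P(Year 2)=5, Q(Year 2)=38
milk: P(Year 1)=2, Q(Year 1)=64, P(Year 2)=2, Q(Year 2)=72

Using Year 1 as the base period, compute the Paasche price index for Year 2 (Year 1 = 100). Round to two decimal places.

Paasche price index uses current-period quantities as weights.
ΣP(Year 2)·Q(Year 2) = 3×191 + 9×26 + 72×29 + 5×38 + 2×72 = 573 + 234 + 2088 + 190 + 144 = 3229
ΣP(Year 1)·Q(Year 2) = 2×191 + 10×26 + 70×29 + 5×38 + 2×72 = 382 + 260 + 2030 + 190 + 144 = 3006
Index = 3229 / 3006 × 100 = 107.4185

107.42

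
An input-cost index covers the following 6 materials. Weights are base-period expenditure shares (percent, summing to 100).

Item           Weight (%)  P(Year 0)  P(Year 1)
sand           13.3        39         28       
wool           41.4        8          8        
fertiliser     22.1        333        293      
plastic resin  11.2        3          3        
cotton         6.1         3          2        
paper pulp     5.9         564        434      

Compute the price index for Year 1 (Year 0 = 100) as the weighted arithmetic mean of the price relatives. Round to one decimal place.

90.2

sand: 13.3 × (28/39) = 13.3 × 0.717949 = 9.5487
wool: 41.4 × (8/8) = 41.4 × 1.000000 = 41.4000
fertiliser: 22.1 × (293/333) = 22.1 × 0.879880 = 19.4453
plastic resin: 11.2 × (3/3) = 11.2 × 1.000000 = 11.2000
cotton: 6.1 × (2/3) = 6.1 × 0.666667 = 4.0667
paper pulp: 5.9 × (434/564) = 5.9 × 0.769504 = 4.5401
Index = Σ wᵢ·(p₁ᵢ/p₀ᵢ) = 9.5487 + 41.4000 + 19.4453 + 11.2000 + 4.0667 + 4.5401 = 90.2008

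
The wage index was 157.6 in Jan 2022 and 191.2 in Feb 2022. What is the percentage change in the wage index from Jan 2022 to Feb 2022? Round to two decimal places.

Change = (191.2 − 157.6) / 157.6 × 100
       = 33.6 / 157.6 × 100 = 21.3198%

21.32%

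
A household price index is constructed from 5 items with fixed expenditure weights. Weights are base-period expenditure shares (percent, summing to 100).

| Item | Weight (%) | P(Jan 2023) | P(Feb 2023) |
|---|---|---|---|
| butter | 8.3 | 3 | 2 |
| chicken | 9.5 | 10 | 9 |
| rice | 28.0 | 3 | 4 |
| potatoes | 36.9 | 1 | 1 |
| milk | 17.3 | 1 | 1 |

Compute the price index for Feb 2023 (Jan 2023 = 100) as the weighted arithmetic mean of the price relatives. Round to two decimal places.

105.62

butter: 8.3 × (2/3) = 8.3 × 0.666667 = 5.5333
chicken: 9.5 × (9/10) = 9.5 × 0.900000 = 8.5500
rice: 28.0 × (4/3) = 28.0 × 1.333333 = 37.3333
potatoes: 36.9 × (1/1) = 36.9 × 1.000000 = 36.9000
milk: 17.3 × (1/1) = 17.3 × 1.000000 = 17.3000
Index = Σ wᵢ·(p₁ᵢ/p₀ᵢ) = 5.5333 + 8.5500 + 37.3333 + 36.9000 + 17.3000 = 105.6167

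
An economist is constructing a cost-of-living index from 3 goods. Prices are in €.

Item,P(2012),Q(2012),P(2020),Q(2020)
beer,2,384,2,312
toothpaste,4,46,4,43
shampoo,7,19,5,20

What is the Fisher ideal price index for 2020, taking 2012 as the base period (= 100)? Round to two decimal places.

96.11

Laspeyres component (base-period weights):
ΣP(2020)Q(2012) = 2×384 + 4×46 + 5×19 = 768 + 184 + 95 = 1047
ΣP(2012)Q(2012) = 2×384 + 4×46 + 7×19 = 768 + 184 + 133 = 1085
L = 1047 / 1085 × 100 = 96.4977
Paasche component (current-period weights):
ΣP(2020)Q(2020) = 2×312 + 4×43 + 5×20 = 624 + 172 + 100 = 896
ΣP(2012)Q(2020) = 2×312 + 4×43 + 7×20 = 624 + 172 + 140 = 936
P = 896 / 936 × 100 = 95.7265
Fisher = √(L × P) = √(96.4977 × 95.7265) = 96.1113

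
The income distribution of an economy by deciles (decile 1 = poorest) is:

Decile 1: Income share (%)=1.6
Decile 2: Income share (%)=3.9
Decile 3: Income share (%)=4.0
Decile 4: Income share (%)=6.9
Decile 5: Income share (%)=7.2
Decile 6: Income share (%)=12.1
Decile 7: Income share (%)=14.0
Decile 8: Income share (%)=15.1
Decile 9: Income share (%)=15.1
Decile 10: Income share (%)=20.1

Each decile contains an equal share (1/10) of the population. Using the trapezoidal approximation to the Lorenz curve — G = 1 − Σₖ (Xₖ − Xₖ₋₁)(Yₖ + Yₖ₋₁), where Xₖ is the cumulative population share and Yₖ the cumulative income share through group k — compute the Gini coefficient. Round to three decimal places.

Cumulative income shares Yₖ: 0.0160, 0.0550, 0.0950, 0.1640, 0.2360, 0.3570, 0.4970, 0.6480, 0.7990, 1.0000
Σ (Xₖ−Xₖ₋₁)(Yₖ+Yₖ₋₁) = (1/10)(0.0160+0.0000) + (1/10)(0.0550+0.0160) + (1/10)(0.0950+0.0550) + (1/10)(0.1640+0.0950) + (1/10)(0.2360+0.1640) + (1/10)(0.3570+0.2360) + (1/10)(0.4970+0.3570) + (1/10)(0.6480+0.4970) + (1/10)(0.7990+0.6480) + (1/10)(1.0000+0.7990)
  = 0.0016 + 0.0071 + 0.0150 + 0.0259 + 0.0400 + 0.0593 + 0.0854 + 0.1145 + 0.1447 + 0.1799 = 0.6734
G = 1 − 0.6734 = 0.3266

0.327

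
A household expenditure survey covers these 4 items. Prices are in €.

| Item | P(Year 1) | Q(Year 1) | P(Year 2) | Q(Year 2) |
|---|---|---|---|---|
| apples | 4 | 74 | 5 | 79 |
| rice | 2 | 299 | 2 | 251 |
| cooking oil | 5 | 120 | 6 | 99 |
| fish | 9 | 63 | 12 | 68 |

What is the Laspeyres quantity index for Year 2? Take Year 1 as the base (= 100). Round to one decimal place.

93.4

Laspeyres quantity index uses base-period prices as weights.
ΣP(Year 1)·Q(Year 2) = 4×79 + 2×251 + 5×99 + 9×68 = 316 + 502 + 495 + 612 = 1925
ΣP(Year 1)·Q(Year 1) = 4×74 + 2×299 + 5×120 + 9×63 = 296 + 598 + 600 + 567 = 2061
Index = 1925 / 2061 × 100 = 93.4013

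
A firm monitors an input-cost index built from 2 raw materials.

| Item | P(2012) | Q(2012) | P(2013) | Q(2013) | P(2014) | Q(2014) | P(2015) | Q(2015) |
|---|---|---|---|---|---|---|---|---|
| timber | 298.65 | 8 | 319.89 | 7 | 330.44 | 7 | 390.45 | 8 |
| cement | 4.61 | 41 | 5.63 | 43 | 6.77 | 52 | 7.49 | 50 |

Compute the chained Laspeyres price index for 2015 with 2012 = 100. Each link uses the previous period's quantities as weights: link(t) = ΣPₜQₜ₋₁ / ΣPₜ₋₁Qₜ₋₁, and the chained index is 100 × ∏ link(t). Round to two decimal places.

Link 2012→2013:
ΣP(2013)Q(2012) = 319.89×8 + 5.63×41 = 2559.12 + 230.83 = 2789.95
ΣP(2012)Q(2012) = 298.65×8 + 4.61×41 = 2389.2 + 189.01 = 2578.21
link = 2789.95/2578.21 = 1.082127
Link 2013→2014:
ΣP(2014)Q(2013) = 330.44×7 + 6.77×43 = 2313.08 + 291.11 = 2604.19
ΣP(2013)Q(2013) = 319.89×7 + 5.63×43 = 2239.23 + 242.09 = 2481.32
link = 2604.19/2481.32 = 1.049518
Link 2014→2015:
ΣP(2015)Q(2014) = 390.45×7 + 7.49×52 = 2733.15 + 389.48 = 3122.63
ΣP(2014)Q(2014) = 330.44×7 + 6.77×52 = 2313.08 + 352.04 = 2665.12
link = 3122.63/2665.12 = 1.171666
Chained index = 100 × 1.082127 × 1.049518 × 1.171666 = 133.0674

133.07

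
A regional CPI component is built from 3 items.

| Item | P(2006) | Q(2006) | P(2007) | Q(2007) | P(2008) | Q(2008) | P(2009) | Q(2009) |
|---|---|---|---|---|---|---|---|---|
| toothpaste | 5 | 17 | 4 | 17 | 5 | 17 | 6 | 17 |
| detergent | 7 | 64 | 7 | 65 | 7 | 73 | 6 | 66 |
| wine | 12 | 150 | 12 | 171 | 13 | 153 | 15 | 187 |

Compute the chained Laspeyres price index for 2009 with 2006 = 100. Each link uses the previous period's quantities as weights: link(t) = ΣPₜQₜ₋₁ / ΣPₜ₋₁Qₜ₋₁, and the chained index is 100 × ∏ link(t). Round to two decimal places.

116.82

Link 2006→2007:
ΣP(2007)Q(2006) = 4×17 + 7×64 + 12×150 = 68 + 448 + 1800 = 2316
ΣP(2006)Q(2006) = 5×17 + 7×64 + 12×150 = 85 + 448 + 1800 = 2333
link = 2316/2333 = 0.992713
Link 2007→2008:
ΣP(2008)Q(2007) = 5×17 + 7×65 + 13×171 = 85 + 455 + 2223 = 2763
ΣP(2007)Q(2007) = 4×17 + 7×65 + 12×171 = 68 + 455 + 2052 = 2575
link = 2763/2575 = 1.073010
Link 2008→2009:
ΣP(2009)Q(2008) = 6×17 + 6×73 + 15×153 = 102 + 438 + 2295 = 2835
ΣP(2008)Q(2008) = 5×17 + 7×73 + 13×153 = 85 + 511 + 1989 = 2585
link = 2835/2585 = 1.096712
Chained index = 100 × 0.992713 × 1.073010 × 1.096712 = 116.8207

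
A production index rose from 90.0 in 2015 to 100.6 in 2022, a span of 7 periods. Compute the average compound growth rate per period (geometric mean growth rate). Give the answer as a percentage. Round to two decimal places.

Growth factor = (100.6/90.0)^(1/7) = (1.117778)^(1/7) = 1.016033
Growth rate = 1.016033 − 1 = 0.016033 = 1.6033%

1.60%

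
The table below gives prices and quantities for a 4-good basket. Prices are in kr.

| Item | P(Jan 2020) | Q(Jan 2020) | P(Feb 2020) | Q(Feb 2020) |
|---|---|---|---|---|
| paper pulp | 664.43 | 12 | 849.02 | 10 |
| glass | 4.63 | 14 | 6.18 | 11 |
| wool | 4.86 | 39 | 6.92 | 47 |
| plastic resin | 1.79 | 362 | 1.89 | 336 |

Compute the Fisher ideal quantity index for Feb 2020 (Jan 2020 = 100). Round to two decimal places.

84.78

Laspeyres component (base-period weights):
ΣP(Jan 2020)Q(Feb 2020) = 664.43×10 + 4.63×11 + 4.86×47 + 1.79×336 = 6644.3 + 50.93 + 228.42 + 601.44 = 7525.09
ΣP(Jan 2020)Q(Jan 2020) = 664.43×12 + 4.63×14 + 4.86×39 + 1.79×362 = 7973.16 + 64.82 + 189.54 + 647.98 = 8875.5
L = 7525.09 / 8875.5 × 100 = 84.7850
Paasche component (current-period weights):
ΣP(Feb 2020)Q(Feb 2020) = 849.02×10 + 6.18×11 + 6.92×47 + 1.89×336 = 8490.2 + 67.98 + 325.24 + 635.04 = 9518.46
ΣP(Feb 2020)Q(Jan 2020) = 849.02×12 + 6.18×14 + 6.92×39 + 1.89×362 = 10188.24 + 86.52 + 269.88 + 684.18 = 11228.82
P = 9518.46 / 11228.82 × 100 = 84.7681
Fisher = √(L × P) = √(84.7850 × 84.7681) = 84.7765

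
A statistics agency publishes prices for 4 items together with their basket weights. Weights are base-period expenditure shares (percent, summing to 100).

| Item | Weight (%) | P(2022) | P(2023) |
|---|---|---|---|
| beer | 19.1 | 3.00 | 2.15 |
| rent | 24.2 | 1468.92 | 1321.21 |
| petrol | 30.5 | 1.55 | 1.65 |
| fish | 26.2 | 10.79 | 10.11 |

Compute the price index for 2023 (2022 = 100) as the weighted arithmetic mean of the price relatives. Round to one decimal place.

beer: 19.1 × (2.15/3.00) = 19.1 × 0.716667 = 13.6883
rent: 24.2 × (1321.21/1468.92) = 24.2 × 0.899443 = 21.7665
petrol: 30.5 × (1.65/1.55) = 30.5 × 1.064516 = 32.4677
fish: 26.2 × (10.11/10.79) = 26.2 × 0.936979 = 24.5488
Index = Σ wᵢ·(p₁ᵢ/p₀ᵢ) = 13.6883 + 21.7665 + 32.4677 + 24.5488 = 92.4714

92.5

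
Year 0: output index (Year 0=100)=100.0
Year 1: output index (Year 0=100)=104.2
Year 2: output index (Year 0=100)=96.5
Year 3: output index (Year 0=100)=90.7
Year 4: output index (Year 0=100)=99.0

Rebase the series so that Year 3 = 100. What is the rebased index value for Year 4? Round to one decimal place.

109.2

Rebased(Year 4) = 99.0 / 90.7 × 100 = 109.1510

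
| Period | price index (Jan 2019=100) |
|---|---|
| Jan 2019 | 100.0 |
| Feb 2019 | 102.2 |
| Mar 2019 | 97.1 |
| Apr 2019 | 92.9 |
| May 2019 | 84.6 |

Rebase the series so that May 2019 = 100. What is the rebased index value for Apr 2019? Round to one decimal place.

109.8

Rebased(Apr 2019) = 92.9 / 84.6 × 100 = 109.8109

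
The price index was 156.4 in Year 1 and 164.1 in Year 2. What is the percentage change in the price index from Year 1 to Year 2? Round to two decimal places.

Change = (164.1 − 156.4) / 156.4 × 100
       = 7.7 / 156.4 × 100 = 4.9233%

4.92%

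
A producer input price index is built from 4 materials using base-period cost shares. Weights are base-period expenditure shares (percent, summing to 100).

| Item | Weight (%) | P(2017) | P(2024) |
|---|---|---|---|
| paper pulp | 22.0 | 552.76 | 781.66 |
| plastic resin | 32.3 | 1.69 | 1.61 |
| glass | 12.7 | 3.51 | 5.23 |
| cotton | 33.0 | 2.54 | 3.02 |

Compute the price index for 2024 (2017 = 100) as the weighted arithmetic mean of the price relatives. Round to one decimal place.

120.0

paper pulp: 22.0 × (781.66/552.76) = 22.0 × 1.414104 = 31.1103
plastic resin: 32.3 × (1.61/1.69) = 32.3 × 0.952663 = 30.7710
glass: 12.7 × (5.23/3.51) = 12.7 × 1.490028 = 18.9234
cotton: 33.0 × (3.02/2.54) = 33.0 × 1.188976 = 39.2362
Index = Σ wᵢ·(p₁ᵢ/p₀ᵢ) = 31.1103 + 30.7710 + 18.9234 + 39.2362 = 120.0409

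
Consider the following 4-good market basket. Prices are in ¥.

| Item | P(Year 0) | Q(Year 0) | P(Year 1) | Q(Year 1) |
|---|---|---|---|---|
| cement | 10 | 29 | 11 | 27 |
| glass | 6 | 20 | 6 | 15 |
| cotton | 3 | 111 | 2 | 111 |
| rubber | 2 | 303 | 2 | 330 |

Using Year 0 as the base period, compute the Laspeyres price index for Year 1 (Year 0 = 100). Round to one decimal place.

Laspeyres price index uses base-period quantities as weights.
ΣP(Year 1)·Q(Year 0) = 11×29 + 6×20 + 2×111 + 2×303 = 319 + 120 + 222 + 606 = 1267
ΣP(Year 0)·Q(Year 0) = 10×29 + 6×20 + 3×111 + 2×303 = 290 + 120 + 333 + 606 = 1349
Index = 1267 / 1349 × 100 = 93.9214

93.9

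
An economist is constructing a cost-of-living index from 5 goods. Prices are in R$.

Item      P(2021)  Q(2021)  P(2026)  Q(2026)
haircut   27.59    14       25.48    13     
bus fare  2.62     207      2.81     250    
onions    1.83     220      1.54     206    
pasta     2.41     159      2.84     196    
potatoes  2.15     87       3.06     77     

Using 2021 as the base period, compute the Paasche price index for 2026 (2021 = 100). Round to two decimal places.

Paasche price index uses current-period quantities as weights.
ΣP(2026)·Q(2026) = 25.48×13 + 2.81×250 + 1.54×206 + 2.84×196 + 3.06×77 = 331.24 + 702.5 + 317.24 + 556.64 + 235.62 = 2143.24
ΣP(2021)·Q(2026) = 27.59×13 + 2.62×250 + 1.83×206 + 2.41×196 + 2.15×77 = 358.67 + 655 + 376.98 + 472.36 + 165.55 = 2028.56
Index = 2143.24 / 2028.56 × 100 = 105.6533

105.65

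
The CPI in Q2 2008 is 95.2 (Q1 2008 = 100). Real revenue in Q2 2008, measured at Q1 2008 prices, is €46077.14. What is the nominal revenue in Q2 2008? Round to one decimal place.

Nominal = Real × (Index/100) = 46077.14 × (95.2/100)
        = 46077.14 × 0.952 = 43865.4373

43865.4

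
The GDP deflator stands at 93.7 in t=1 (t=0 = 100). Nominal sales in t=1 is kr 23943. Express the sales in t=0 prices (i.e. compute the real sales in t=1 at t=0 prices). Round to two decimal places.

Real = Nominal ÷ (Index/100) = 23943 ÷ (93.7/100)
     = 23943 ÷ 0.937 = 25552.8282

25552.83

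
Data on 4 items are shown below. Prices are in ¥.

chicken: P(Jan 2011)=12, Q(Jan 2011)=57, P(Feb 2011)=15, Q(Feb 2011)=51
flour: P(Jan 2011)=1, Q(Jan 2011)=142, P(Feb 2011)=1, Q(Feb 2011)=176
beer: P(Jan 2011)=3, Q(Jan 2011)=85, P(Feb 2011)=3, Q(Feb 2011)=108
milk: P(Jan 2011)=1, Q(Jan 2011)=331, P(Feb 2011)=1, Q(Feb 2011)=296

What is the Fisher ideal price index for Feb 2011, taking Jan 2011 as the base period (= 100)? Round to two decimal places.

Laspeyres component (base-period weights):
ΣP(Feb 2011)Q(Jan 2011) = 15×57 + 1×142 + 3×85 + 1×331 = 855 + 142 + 255 + 331 = 1583
ΣP(Jan 2011)Q(Jan 2011) = 12×57 + 1×142 + 3×85 + 1×331 = 684 + 142 + 255 + 331 = 1412
L = 1583 / 1412 × 100 = 112.1105
Paasche component (current-period weights):
ΣP(Feb 2011)Q(Feb 2011) = 15×51 + 1×176 + 3×108 + 1×296 = 765 + 176 + 324 + 296 = 1561
ΣP(Jan 2011)Q(Feb 2011) = 12×51 + 1×176 + 3×108 + 1×296 = 612 + 176 + 324 + 296 = 1408
P = 1561 / 1408 × 100 = 110.8665
Fisher = √(L × P) = √(112.1105 × 110.8665) = 111.4867

111.49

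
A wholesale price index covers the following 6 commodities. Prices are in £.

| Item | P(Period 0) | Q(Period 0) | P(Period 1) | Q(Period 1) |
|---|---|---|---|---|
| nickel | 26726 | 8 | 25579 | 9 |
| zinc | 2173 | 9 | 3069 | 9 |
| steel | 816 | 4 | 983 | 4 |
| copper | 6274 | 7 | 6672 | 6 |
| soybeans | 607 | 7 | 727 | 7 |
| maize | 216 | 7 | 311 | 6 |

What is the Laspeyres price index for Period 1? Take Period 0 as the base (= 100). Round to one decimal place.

101.3

Laspeyres price index uses base-period quantities as weights.
ΣP(Period 1)·Q(Period 0) = 25579×8 + 3069×9 + 983×4 + 6672×7 + 727×7 + 311×7 = 204632 + 27621 + 3932 + 46704 + 5089 + 2177 = 290155
ΣP(Period 0)·Q(Period 0) = 26726×8 + 2173×9 + 816×4 + 6274×7 + 607×7 + 216×7 = 213808 + 19557 + 3264 + 43918 + 4249 + 1512 = 286308
Index = 290155 / 286308 × 100 = 101.3437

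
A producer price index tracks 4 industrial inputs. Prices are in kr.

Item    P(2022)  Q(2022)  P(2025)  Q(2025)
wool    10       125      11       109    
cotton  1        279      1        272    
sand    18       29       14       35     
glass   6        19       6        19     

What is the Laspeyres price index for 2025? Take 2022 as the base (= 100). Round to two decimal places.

Laspeyres price index uses base-period quantities as weights.
ΣP(2025)·Q(2022) = 11×125 + 1×279 + 14×29 + 6×19 = 1375 + 279 + 406 + 114 = 2174
ΣP(2022)·Q(2022) = 10×125 + 1×279 + 18×29 + 6×19 = 1250 + 279 + 522 + 114 = 2165
Index = 2174 / 2165 × 100 = 100.4157

100.42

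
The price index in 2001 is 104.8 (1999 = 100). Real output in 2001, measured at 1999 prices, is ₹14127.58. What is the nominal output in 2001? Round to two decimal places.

14805.70

Nominal = Real × (Index/100) = 14127.58 × (104.8/100)
        = 14127.58 × 1.048 = 14805.7038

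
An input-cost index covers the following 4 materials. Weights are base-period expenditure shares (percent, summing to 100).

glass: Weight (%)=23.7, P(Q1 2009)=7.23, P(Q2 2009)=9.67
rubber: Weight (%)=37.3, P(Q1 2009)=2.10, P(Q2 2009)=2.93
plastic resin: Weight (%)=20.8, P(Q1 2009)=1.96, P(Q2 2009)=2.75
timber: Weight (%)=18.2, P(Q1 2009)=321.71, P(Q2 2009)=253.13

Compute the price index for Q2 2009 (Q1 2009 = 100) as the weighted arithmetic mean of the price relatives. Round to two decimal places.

127.24

glass: 23.7 × (9.67/7.23) = 23.7 × 1.337483 = 31.6983
rubber: 37.3 × (2.93/2.10) = 37.3 × 1.395238 = 52.0424
plastic resin: 20.8 × (2.75/1.96) = 20.8 × 1.403061 = 29.1837
timber: 18.2 × (253.13/321.71) = 18.2 × 0.786827 = 14.3202
Index = Σ wᵢ·(p₁ᵢ/p₀ᵢ) = 31.6983 + 52.0424 + 29.1837 + 14.3202 = 127.2446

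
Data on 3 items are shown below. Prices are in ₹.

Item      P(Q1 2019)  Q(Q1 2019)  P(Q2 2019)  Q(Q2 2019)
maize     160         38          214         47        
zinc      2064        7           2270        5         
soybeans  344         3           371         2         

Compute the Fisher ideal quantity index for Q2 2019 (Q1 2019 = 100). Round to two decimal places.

Laspeyres component (base-period weights):
ΣP(Q1 2019)Q(Q2 2019) = 160×47 + 2064×5 + 344×2 = 7520 + 10320 + 688 = 18528
ΣP(Q1 2019)Q(Q1 2019) = 160×38 + 2064×7 + 344×3 = 6080 + 14448 + 1032 = 21560
L = 18528 / 21560 × 100 = 85.9369
Paasche component (current-period weights):
ΣP(Q2 2019)Q(Q2 2019) = 214×47 + 2270×5 + 371×2 = 10058 + 11350 + 742 = 22150
ΣP(Q2 2019)Q(Q1 2019) = 214×38 + 2270×7 + 371×3 = 8132 + 15890 + 1113 = 25135
P = 22150 / 25135 × 100 = 88.1241
Fisher = √(L × P) = √(85.9369 × 88.1241) = 87.0237

87.02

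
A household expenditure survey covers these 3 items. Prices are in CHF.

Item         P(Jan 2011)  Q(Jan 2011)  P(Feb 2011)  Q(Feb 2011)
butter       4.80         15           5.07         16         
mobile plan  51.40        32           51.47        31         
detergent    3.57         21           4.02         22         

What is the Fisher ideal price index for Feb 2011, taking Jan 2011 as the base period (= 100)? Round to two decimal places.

100.91

Laspeyres component (base-period weights):
ΣP(Feb 2011)Q(Jan 2011) = 5.07×15 + 51.47×32 + 4.02×21 = 76.05 + 1647.04 + 84.42 = 1807.51
ΣP(Jan 2011)Q(Jan 2011) = 4.80×15 + 51.40×32 + 3.57×21 = 72 + 1644.8 + 74.97 = 1791.77
L = 1807.51 / 1791.77 × 100 = 100.8785
Paasche component (current-period weights):
ΣP(Feb 2011)Q(Feb 2011) = 5.07×16 + 51.47×31 + 4.02×22 = 81.12 + 1595.57 + 88.44 = 1765.13
ΣP(Jan 2011)Q(Feb 2011) = 4.80×16 + 51.40×31 + 3.57×22 = 76.8 + 1593.4 + 78.54 = 1748.74
P = 1765.13 / 1748.74 × 100 = 100.9372
Fisher = √(L × P) = √(100.8785 × 100.9372) = 100.9078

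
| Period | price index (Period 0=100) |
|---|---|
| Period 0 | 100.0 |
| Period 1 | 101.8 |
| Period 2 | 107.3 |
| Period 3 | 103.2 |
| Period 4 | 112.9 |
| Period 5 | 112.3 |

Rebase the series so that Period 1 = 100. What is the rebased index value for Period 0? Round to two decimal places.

98.23

Rebased(Period 0) = 100.0 / 101.8 × 100 = 98.2318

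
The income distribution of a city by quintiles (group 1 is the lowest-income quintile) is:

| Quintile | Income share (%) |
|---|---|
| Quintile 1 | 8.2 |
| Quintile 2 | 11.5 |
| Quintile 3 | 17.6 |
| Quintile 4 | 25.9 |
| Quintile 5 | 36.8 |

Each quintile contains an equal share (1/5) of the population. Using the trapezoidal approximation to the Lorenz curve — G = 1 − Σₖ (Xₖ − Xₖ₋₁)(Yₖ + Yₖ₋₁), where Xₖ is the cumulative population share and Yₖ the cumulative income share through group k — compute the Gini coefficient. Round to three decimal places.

0.286

Cumulative income shares Yₖ: 0.0820, 0.1970, 0.3730, 0.6320, 1.0000
Σ (Xₖ−Xₖ₋₁)(Yₖ+Yₖ₋₁) = (1/5)(0.0820+0.0000) + (1/5)(0.1970+0.0820) + (1/5)(0.3730+0.1970) + (1/5)(0.6320+0.3730) + (1/5)(1.0000+0.6320)
  = 0.0164 + 0.0558 + 0.1140 + 0.2010 + 0.3264 = 0.7136
G = 1 − 0.7136 = 0.2864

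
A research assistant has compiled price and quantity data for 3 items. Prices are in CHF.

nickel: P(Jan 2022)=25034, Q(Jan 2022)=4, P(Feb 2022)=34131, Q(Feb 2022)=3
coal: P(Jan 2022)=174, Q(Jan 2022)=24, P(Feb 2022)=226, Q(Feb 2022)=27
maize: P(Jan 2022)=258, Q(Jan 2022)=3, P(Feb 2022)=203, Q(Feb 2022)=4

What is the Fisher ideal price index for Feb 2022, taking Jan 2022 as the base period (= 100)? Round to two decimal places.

135.44

Laspeyres component (base-period weights):
ΣP(Feb 2022)Q(Jan 2022) = 34131×4 + 226×24 + 203×3 = 136524 + 5424 + 609 = 142557
ΣP(Jan 2022)Q(Jan 2022) = 25034×4 + 174×24 + 258×3 = 100136 + 4176 + 774 = 105086
L = 142557 / 105086 × 100 = 135.6575
Paasche component (current-period weights):
ΣP(Feb 2022)Q(Feb 2022) = 34131×3 + 226×27 + 203×4 = 102393 + 6102 + 812 = 109307
ΣP(Jan 2022)Q(Feb 2022) = 25034×3 + 174×27 + 258×4 = 75102 + 4698 + 1032 = 80832
P = 109307 / 80832 × 100 = 135.2274
Fisher = √(L × P) = √(135.6575 × 135.2274) = 135.4423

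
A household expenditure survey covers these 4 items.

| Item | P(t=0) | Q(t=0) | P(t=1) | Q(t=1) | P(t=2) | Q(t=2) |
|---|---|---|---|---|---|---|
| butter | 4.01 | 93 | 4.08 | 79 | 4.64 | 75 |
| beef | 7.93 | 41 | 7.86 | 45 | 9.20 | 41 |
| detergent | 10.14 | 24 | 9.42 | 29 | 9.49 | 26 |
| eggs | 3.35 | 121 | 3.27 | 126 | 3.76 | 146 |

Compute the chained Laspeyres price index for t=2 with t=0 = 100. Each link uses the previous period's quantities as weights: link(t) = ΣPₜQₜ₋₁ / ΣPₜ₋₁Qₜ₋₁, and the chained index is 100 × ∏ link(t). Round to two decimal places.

Link t=0→t=1:
ΣP(t=1)Q(t=0) = 4.08×93 + 7.86×41 + 9.42×24 + 3.27×121 = 379.44 + 322.26 + 226.08 + 395.67 = 1323.45
ΣP(t=0)Q(t=0) = 4.01×93 + 7.93×41 + 10.14×24 + 3.35×121 = 372.93 + 325.13 + 243.36 + 405.35 = 1346.77
link = 1323.45/1346.77 = 0.982684
Link t=1→t=2:
ΣP(t=2)Q(t=1) = 4.64×79 + 9.20×45 + 9.49×29 + 3.76×126 = 366.56 + 414 + 275.21 + 473.76 = 1529.53
ΣP(t=1)Q(t=1) = 4.08×79 + 7.86×45 + 9.42×29 + 3.27×126 = 322.32 + 353.7 + 273.18 + 412.02 = 1361.22
link = 1529.53/1361.22 = 1.123646
Chained index = 100 × 0.982684 × 1.123646 = 110.4190

110.42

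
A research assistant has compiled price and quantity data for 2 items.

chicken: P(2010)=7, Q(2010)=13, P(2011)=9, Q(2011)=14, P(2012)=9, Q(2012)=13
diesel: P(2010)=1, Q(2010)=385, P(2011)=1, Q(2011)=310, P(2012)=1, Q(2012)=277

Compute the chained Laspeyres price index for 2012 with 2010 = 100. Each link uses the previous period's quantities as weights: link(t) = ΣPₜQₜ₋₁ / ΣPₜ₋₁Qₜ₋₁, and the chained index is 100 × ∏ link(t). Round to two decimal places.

105.46

Link 2010→2011:
ΣP(2011)Q(2010) = 9×13 + 1×385 = 117 + 385 = 502
ΣP(2010)Q(2010) = 7×13 + 1×385 = 91 + 385 = 476
link = 502/476 = 1.054622
Link 2011→2012:
ΣP(2012)Q(2011) = 9×14 + 1×310 = 126 + 310 = 436
ΣP(2011)Q(2011) = 9×14 + 1×310 = 126 + 310 = 436
link = 436/436 = 1.000000
Chained index = 100 × 1.054622 × 1.000000 = 105.4622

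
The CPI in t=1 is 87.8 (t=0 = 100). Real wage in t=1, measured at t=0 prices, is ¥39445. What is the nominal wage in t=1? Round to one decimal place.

Nominal = Real × (Index/100) = 39445 × (87.8/100)
        = 39445 × 0.878 = 34632.7100

34632.7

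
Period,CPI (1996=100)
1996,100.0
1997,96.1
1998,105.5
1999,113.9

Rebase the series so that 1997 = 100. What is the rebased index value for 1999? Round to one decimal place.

118.5

Rebased(1999) = 113.9 / 96.1 × 100 = 118.5224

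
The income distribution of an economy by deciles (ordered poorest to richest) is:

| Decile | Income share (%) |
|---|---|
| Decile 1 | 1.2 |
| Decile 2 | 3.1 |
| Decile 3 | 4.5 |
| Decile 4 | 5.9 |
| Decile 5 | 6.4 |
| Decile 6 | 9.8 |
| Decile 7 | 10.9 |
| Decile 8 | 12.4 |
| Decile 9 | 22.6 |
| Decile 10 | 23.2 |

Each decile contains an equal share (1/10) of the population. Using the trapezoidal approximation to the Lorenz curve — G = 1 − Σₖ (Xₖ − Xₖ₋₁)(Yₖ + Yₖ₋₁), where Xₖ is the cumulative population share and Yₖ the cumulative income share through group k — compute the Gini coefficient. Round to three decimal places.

Cumulative income shares Yₖ: 0.0120, 0.0430, 0.0880, 0.1470, 0.2110, 0.3090, 0.4180, 0.5420, 0.7680, 1.0000
Σ (Xₖ−Xₖ₋₁)(Yₖ+Yₖ₋₁) = (1/10)(0.0120+0.0000) + (1/10)(0.0430+0.0120) + (1/10)(0.0880+0.0430) + (1/10)(0.1470+0.0880) + (1/10)(0.2110+0.1470) + (1/10)(0.3090+0.2110) + (1/10)(0.4180+0.3090) + (1/10)(0.5420+0.4180) + (1/10)(0.7680+0.5420) + (1/10)(1.0000+0.7680)
  = 0.0012 + 0.0055 + 0.0131 + 0.0235 + 0.0358 + 0.0520 + 0.0727 + 0.0960 + 0.1310 + 0.1768 = 0.6076
G = 1 − 0.6076 = 0.3924

0.392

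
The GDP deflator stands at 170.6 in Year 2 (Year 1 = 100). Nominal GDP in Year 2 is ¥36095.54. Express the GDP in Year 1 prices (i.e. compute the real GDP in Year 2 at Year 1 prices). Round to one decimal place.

21158.0

Real = Nominal ÷ (Index/100) = 36095.54 ÷ (170.6/100)
     = 36095.54 ÷ 1.706 = 21157.9953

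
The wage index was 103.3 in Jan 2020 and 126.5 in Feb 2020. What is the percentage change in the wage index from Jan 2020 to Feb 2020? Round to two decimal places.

Change = (126.5 − 103.3) / 103.3 × 100
       = 23.2 / 103.3 × 100 = 22.4589%

22.46%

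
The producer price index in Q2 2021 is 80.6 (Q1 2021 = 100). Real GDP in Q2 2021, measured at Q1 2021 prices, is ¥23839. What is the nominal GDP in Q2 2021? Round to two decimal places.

Nominal = Real × (Index/100) = 23839 × (80.6/100)
        = 23839 × 0.806 = 19214.2340

19214.23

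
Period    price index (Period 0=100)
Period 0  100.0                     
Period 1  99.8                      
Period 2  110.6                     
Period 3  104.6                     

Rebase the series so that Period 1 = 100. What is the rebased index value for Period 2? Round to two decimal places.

Rebased(Period 2) = 110.6 / 99.8 × 100 = 110.8216

110.82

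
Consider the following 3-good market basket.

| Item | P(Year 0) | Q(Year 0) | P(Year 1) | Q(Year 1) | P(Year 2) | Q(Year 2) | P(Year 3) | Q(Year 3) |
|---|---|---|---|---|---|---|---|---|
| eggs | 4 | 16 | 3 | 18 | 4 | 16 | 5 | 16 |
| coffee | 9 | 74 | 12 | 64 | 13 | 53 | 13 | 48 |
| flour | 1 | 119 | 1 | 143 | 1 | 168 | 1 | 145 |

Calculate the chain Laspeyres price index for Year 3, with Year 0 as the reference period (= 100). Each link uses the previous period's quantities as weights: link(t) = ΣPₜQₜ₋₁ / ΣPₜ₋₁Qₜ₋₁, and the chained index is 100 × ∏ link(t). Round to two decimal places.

137.17

Link Year 0→Year 1:
ΣP(Year 1)Q(Year 0) = 3×16 + 12×74 + 1×119 = 48 + 888 + 119 = 1055
ΣP(Year 0)Q(Year 0) = 4×16 + 9×74 + 1×119 = 64 + 666 + 119 = 849
link = 1055/849 = 1.242638
Link Year 1→Year 2:
ΣP(Year 2)Q(Year 1) = 4×18 + 13×64 + 1×143 = 72 + 832 + 143 = 1047
ΣP(Year 1)Q(Year 1) = 3×18 + 12×64 + 1×143 = 54 + 768 + 143 = 965
link = 1047/965 = 1.084974
Link Year 2→Year 3:
ΣP(Year 3)Q(Year 2) = 5×16 + 13×53 + 1×168 = 80 + 689 + 168 = 937
ΣP(Year 2)Q(Year 2) = 4×16 + 13×53 + 1×168 = 64 + 689 + 168 = 921
link = 937/921 = 1.017372
Chained index = 100 × 1.242638 × 1.084974 × 1.017372 = 137.1652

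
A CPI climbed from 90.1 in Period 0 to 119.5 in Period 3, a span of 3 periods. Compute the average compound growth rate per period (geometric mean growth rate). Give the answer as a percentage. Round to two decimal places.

Growth factor = (119.5/90.1)^(1/3) = (1.326304)^(1/3) = 1.098705
Growth rate = 1.098705 − 1 = 0.098705 = 9.8705%

9.87%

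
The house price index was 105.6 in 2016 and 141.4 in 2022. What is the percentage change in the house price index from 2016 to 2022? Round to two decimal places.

33.90%

Change = (141.4 − 105.6) / 105.6 × 100
       = 35.8 / 105.6 × 100 = 33.9015%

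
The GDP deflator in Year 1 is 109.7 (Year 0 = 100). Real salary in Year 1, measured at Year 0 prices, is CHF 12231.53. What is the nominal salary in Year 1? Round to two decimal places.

13417.99

Nominal = Real × (Index/100) = 12231.53 × (109.7/100)
        = 12231.53 × 1.097 = 13417.9884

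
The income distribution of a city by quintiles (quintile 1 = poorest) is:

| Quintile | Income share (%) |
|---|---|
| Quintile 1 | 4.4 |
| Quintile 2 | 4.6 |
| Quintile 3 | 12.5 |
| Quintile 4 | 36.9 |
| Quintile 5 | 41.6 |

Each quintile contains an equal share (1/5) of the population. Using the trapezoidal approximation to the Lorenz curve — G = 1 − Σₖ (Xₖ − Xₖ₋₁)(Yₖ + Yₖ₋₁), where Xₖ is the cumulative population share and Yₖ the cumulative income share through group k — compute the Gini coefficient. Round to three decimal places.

0.427

Cumulative income shares Yₖ: 0.0440, 0.0900, 0.2150, 0.5840, 1.0000
Σ (Xₖ−Xₖ₋₁)(Yₖ+Yₖ₋₁) = (1/5)(0.0440+0.0000) + (1/5)(0.0900+0.0440) + (1/5)(0.2150+0.0900) + (1/5)(0.5840+0.2150) + (1/5)(1.0000+0.5840)
  = 0.0088 + 0.0268 + 0.0610 + 0.1598 + 0.3168 = 0.5732
G = 1 − 0.5732 = 0.4268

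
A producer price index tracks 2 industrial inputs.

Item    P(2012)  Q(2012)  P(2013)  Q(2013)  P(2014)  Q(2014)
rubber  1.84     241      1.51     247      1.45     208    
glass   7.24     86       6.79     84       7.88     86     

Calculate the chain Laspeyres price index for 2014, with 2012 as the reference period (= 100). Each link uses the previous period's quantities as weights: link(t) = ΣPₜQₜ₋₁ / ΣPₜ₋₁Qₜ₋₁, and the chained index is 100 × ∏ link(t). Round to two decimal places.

Link 2012→2013:
ΣP(2013)Q(2012) = 1.51×241 + 6.79×86 = 363.91 + 583.94 = 947.85
ΣP(2012)Q(2012) = 1.84×241 + 7.24×86 = 443.44 + 622.64 = 1066.08
link = 947.85/1066.08 = 0.889098
Link 2013→2014:
ΣP(2014)Q(2013) = 1.45×247 + 7.88×84 = 358.15 + 661.92 = 1020.07
ΣP(2013)Q(2013) = 1.51×247 + 6.79×84 = 372.97 + 570.36 = 943.33
link = 1020.07/943.33 = 1.081350
Chained index = 100 × 0.889098 × 1.081350 = 96.1427

96.14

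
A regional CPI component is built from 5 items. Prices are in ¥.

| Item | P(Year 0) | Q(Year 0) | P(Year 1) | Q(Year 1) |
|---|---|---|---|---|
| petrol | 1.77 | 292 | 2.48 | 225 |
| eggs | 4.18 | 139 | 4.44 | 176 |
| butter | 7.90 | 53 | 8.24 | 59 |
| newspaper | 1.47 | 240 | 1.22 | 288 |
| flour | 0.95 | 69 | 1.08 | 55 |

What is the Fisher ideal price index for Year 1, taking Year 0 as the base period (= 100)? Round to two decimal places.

109.30

Laspeyres component (base-period weights):
ΣP(Year 1)Q(Year 0) = 2.48×292 + 4.44×139 + 8.24×53 + 1.22×240 + 1.08×69 = 724.16 + 617.16 + 436.72 + 292.8 + 74.52 = 2145.36
ΣP(Year 0)Q(Year 0) = 1.77×292 + 4.18×139 + 7.90×53 + 1.47×240 + 0.95×69 = 516.84 + 581.02 + 418.7 + 352.8 + 65.55 = 1934.91
L = 2145.36 / 1934.91 × 100 = 110.8765
Paasche component (current-period weights):
ΣP(Year 1)Q(Year 1) = 2.48×225 + 4.44×176 + 8.24×59 + 1.22×288 + 1.08×55 = 558 + 781.44 + 486.16 + 351.36 + 59.4 = 2236.36
ΣP(Year 0)Q(Year 1) = 1.77×225 + 4.18×176 + 7.90×59 + 1.47×288 + 0.95×55 = 398.25 + 735.68 + 466.1 + 423.36 + 52.25 = 2075.64
P = 2236.36 / 2075.64 × 100 = 107.7432
Fisher = √(L × P) = √(110.8765 × 107.7432) = 109.2986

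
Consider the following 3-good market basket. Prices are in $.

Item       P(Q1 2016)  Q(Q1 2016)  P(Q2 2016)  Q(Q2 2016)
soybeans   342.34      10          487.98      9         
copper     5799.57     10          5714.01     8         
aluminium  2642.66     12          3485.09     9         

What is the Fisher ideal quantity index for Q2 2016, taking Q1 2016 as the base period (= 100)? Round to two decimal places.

Laspeyres component (base-period weights):
ΣP(Q1 2016)Q(Q2 2016) = 342.34×9 + 5799.57×8 + 2642.66×9 = 3081.06 + 46396.56 + 23783.94 = 73261.56
ΣP(Q1 2016)Q(Q1 2016) = 342.34×10 + 5799.57×10 + 2642.66×12 = 3423.4 + 57995.7 + 31711.92 = 93131.02
L = 73261.56 / 93131.02 × 100 = 78.6650
Paasche component (current-period weights):
ΣP(Q2 2016)Q(Q2 2016) = 487.98×9 + 5714.01×8 + 3485.09×9 = 4391.82 + 45712.08 + 31365.81 = 81469.71
ΣP(Q2 2016)Q(Q1 2016) = 487.98×10 + 5714.01×10 + 3485.09×12 = 4879.8 + 57140.1 + 41821.08 = 103840.98
P = 81469.71 / 103840.98 × 100 = 78.4562
Fisher = √(L × P) = √(78.6650 × 78.4562) = 78.5606

78.56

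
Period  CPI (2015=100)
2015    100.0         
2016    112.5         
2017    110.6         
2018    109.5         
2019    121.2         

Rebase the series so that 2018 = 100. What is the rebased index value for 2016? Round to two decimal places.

102.74

Rebased(2016) = 112.5 / 109.5 × 100 = 102.7397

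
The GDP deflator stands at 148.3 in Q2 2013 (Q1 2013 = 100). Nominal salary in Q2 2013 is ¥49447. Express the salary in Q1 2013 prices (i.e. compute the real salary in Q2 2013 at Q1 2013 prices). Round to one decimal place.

33342.5

Real = Nominal ÷ (Index/100) = 49447 ÷ (148.3/100)
     = 49447 ÷ 1.483 = 33342.5489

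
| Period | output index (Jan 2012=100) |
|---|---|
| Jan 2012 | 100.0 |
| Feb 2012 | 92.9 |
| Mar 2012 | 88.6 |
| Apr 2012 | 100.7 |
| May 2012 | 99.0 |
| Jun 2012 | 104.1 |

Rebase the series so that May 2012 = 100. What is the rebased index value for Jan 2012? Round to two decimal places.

101.01

Rebased(Jan 2012) = 100.0 / 99.0 × 100 = 101.0101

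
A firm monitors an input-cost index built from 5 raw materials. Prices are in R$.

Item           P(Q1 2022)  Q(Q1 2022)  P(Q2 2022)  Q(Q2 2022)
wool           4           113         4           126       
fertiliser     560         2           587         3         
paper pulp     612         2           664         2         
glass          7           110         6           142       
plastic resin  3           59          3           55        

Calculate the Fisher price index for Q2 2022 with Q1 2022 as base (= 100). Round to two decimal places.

Laspeyres component (base-period weights):
ΣP(Q2 2022)Q(Q1 2022) = 4×113 + 587×2 + 664×2 + 6×110 + 3×59 = 452 + 1174 + 1328 + 660 + 177 = 3791
ΣP(Q1 2022)Q(Q1 2022) = 4×113 + 560×2 + 612×2 + 7×110 + 3×59 = 452 + 1120 + 1224 + 770 + 177 = 3743
L = 3791 / 3743 × 100 = 101.2824
Paasche component (current-period weights):
ΣP(Q2 2022)Q(Q2 2022) = 4×126 + 587×3 + 664×2 + 6×142 + 3×55 = 504 + 1761 + 1328 + 852 + 165 = 4610
ΣP(Q1 2022)Q(Q2 2022) = 4×126 + 560×3 + 612×2 + 7×142 + 3×55 = 504 + 1680 + 1224 + 994 + 165 = 4567
P = 4610 / 4567 × 100 = 100.9415
Fisher = √(L × P) = √(101.2824 × 100.9415) = 101.1118

101.11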